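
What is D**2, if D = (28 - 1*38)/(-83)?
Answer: 100/6889 ≈ 0.014516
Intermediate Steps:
D = 10/83 (D = (28 - 38)*(-1/83) = -10*(-1/83) = 10/83 ≈ 0.12048)
D**2 = (10/83)**2 = 100/6889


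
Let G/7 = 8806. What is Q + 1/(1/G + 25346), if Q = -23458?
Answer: -36650266182272/1562378133 ≈ -23458.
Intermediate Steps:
G = 61642 (G = 7*8806 = 61642)
Q + 1/(1/G + 25346) = -23458 + 1/(1/61642 + 25346) = -23458 + 1/(1562378133/61642) = -23458 + 61642/1562378133 = -36650266182272/1562378133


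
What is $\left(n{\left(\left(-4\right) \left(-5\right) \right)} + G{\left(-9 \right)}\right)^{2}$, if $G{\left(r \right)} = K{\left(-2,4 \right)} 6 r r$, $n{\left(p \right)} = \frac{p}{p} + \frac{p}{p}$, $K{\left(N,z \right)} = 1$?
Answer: $238144$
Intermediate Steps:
$n{\left(p \right)} = 2$ ($n{\left(p \right)} = 1 + 1 = 2$)
$G{\left(r \right)} = 6 r^{2}$ ($G{\left(r \right)} = 1 \cdot 6 r r = 6 r r = 6 r^{2}$)
$\left(n{\left(\left(-4\right) \left(-5\right) \right)} + G{\left(-9 \right)}\right)^{2} = \left(2 + 6 \left(-9\right)^{2}\right)^{2} = \left(2 + 6 \cdot 81\right)^{2} = \left(2 + 486\right)^{2} = 488^{2} = 238144$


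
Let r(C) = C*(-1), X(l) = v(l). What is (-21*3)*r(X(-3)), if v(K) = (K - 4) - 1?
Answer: -504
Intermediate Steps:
v(K) = -5 + K (v(K) = (-4 + K) - 1 = -5 + K)
X(l) = -5 + l
r(C) = -C
(-21*3)*r(X(-3)) = (-21*3)*(-(-5 - 3)) = -(-63)*(-8) = -63*8 = -504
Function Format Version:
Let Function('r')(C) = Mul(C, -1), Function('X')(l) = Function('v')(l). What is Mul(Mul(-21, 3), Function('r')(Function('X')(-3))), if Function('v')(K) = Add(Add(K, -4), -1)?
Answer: -504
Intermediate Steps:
Function('v')(K) = Add(-5, K) (Function('v')(K) = Add(Add(-4, K), -1) = Add(-5, K))
Function('X')(l) = Add(-5, l)
Function('r')(C) = Mul(-1, C)
Mul(Mul(-21, 3), Function('r')(Function('X')(-3))) = Mul(Mul(-21, 3), Mul(-1, Add(-5, -3))) = Mul(-63, Mul(-1, -8)) = Mul(-63, 8) = -504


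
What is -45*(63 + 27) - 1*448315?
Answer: -452365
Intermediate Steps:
-45*(63 + 27) - 1*448315 = -45*90 - 448315 = -4050 - 448315 = -452365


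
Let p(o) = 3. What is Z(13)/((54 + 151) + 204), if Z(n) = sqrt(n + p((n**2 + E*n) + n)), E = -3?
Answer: 4/409 ≈ 0.0097799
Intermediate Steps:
Z(n) = sqrt(3 + n) (Z(n) = sqrt(n + 3) = sqrt(3 + n))
Z(13)/((54 + 151) + 204) = sqrt(3 + 13)/((54 + 151) + 204) = sqrt(16)/(205 + 204) = 4/409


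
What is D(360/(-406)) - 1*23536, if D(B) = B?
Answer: -4777988/203 ≈ -23537.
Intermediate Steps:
D(360/(-406)) - 1*23536 = 360/(-406) - 1*23536 = 360*(-1/406) - 23536 = -180/203 - 23536 = -4777988/203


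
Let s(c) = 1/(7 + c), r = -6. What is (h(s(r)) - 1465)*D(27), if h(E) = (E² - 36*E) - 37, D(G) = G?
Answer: -41499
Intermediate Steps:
h(E) = -37 + E² - 36*E
(h(s(r)) - 1465)*D(27) = ((-37 + (1/(7 - 6))² - 36/(7 - 6)) - 1465)*27 = ((-37 + (1/1)² - 36/1) - 1465)*27 = ((-37 + 1² - 36*1) - 1465)*27 = ((-37 + 1 - 36) - 1465)*27 = (-72 - 1465)*27 = -1537*27 = -41499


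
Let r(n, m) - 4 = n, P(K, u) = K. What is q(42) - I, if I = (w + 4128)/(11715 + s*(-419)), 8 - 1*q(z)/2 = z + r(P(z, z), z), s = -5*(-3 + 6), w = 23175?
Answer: -969101/6000 ≈ -161.52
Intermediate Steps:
r(n, m) = 4 + n
s = -15 (s = -5*3 = -15)
q(z) = 8 - 4*z (q(z) = 16 - 2*(z + (4 + z)) = 16 - 2*(4 + 2*z) = 16 + (-8 - 4*z) = 8 - 4*z)
I = 9101/6000 (I = (23175 + 4128)/(11715 - 15*(-419)) = 27303/(11715 + 6285) = 27303/18000 = 27303*(1/18000) = 9101/6000 ≈ 1.5168)
q(42) - I = (8 - 4*42) - 1*9101/6000 = (8 - 168) - 9101/6000 = -160 - 9101/6000 = -969101/6000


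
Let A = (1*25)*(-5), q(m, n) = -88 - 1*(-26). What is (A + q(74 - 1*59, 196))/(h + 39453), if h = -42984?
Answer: 17/321 ≈ 0.052960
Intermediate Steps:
q(m, n) = -62 (q(m, n) = -88 + 26 = -62)
A = -125 (A = 25*(-5) = -125)
(A + q(74 - 1*59, 196))/(h + 39453) = (-125 - 62)/(-42984 + 39453) = -187/(-3531) = -187*(-1/3531) = 17/321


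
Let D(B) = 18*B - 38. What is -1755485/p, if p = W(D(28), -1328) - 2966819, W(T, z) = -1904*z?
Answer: 1755485/438307 ≈ 4.0051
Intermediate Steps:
D(B) = -38 + 18*B
p = -438307 (p = -1904*(-1328) - 2966819 = 2528512 - 2966819 = -438307)
-1755485/p = -1755485/(-438307) = -1755485*(-1/438307) = 1755485/438307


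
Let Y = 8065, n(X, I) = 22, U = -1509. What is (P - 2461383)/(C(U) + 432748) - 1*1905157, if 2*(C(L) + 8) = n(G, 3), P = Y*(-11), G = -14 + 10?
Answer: -824461147005/432751 ≈ -1.9052e+6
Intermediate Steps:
G = -4
P = -88715 (P = 8065*(-11) = -88715)
C(L) = 3 (C(L) = -8 + (1/2)*22 = -8 + 11 = 3)
(P - 2461383)/(C(U) + 432748) - 1*1905157 = (-88715 - 2461383)/(3 + 432748) - 1*1905157 = -2550098/432751 - 1905157 = -824461147005/432751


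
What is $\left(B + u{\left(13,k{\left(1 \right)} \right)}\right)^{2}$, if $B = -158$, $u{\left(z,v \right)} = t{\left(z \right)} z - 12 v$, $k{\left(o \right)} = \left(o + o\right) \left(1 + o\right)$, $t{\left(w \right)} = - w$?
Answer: $140625$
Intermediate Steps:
$k{\left(o \right)} = 2 o \left(1 + o\right)$
$u{\left(z,v \right)} = - z^{2} - 12 v$ ($u{\left(z,v \right)} = - z z - 12 v = - z^{2} - 12 v$)
$\left(B + u{\left(13,k{\left(1 \right)} \right)}\right)^{2} = \left(-158 - \left(169 + 12 \cdot 2 \cdot 1 \left(1 + 1\right)\right)\right)^{2} = \left(-158 - \left(169 + 12 \cdot 2 \cdot 1 \cdot 2\right)\right)^{2} = \left(-158 - 217\right)^{2} = \left(-375\right)^{2} = 140625$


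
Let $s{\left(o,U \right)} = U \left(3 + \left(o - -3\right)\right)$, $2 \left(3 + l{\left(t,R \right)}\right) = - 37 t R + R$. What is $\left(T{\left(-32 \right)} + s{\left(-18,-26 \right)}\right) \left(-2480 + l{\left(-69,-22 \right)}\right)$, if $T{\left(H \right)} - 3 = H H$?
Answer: $-40942603$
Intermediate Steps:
$T{\left(H \right)} = 3 + H^{2}$ ($T{\left(H \right)} = 3 + H H = 3 + H^{2}$)
$l{\left(t,R \right)} = -3 + \frac{R}{2} - \frac{37 R t}{2}$ ($l{\left(t,R \right)} = -3 + \frac{- 37 t R + R}{2} = -3 + \frac{- 37 R t + R}{2} = -3 + \frac{R - 37 R t}{2} = -3 - \left(- \frac{R}{2} + \frac{37 R t}{2}\right) = -3 + \frac{R}{2} - \frac{37 R t}{2}$)
$s{\left(o,U \right)} = U \left(6 + o\right)$ ($s{\left(o,U \right)} = U \left(3 + \left(o + 3\right)\right) = U \left(3 + \left(3 + o\right)\right) = U \left(6 + o\right)$)
$\left(T{\left(-32 \right)} + s{\left(-18,-26 \right)}\right) \left(-2480 + l{\left(-69,-22 \right)}\right) = \left(\left(3 + \left(-32\right)^{2}\right) - 26 \left(6 - 18\right)\right) \left(-2480 - \left(14 + 28083\right)\right) = \left(\left(3 + 1024\right) - -312\right) \left(-2480 - 28097\right) = \left(1027 + 312\right) \left(-2480 - 28097\right) = 1339 \left(-30577\right) = -40942603$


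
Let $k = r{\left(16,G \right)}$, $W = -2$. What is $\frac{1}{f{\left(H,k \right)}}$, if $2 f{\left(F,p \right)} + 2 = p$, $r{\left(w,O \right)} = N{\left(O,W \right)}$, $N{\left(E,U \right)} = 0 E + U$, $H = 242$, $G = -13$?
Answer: $- \frac{1}{2} \approx -0.5$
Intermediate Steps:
$N{\left(E,U \right)} = U$ ($N{\left(E,U \right)} = 0 + U = U$)
$r{\left(w,O \right)} = -2$
$k = -2$
$f{\left(F,p \right)} = -1 + \frac{p}{2}$
$\frac{1}{f{\left(H,k \right)}} = \frac{1}{-1 + \frac{1}{2} \left(-2\right)} = \frac{1}{-1 - 1} = \frac{1}{-2} = - \frac{1}{2}$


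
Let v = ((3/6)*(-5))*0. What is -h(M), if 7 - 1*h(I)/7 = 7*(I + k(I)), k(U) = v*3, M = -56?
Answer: -2793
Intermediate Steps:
v = 0 (v = ((3*(⅙))*(-5))*0 = ((½)*(-5))*0 = -5/2*0 = 0)
k(U) = 0 (k(U) = 0*3 = 0)
h(I) = 49 - 49*I (h(I) = 49 - 49*(I + 0) = 49 - 49*I)
-h(M) = -(49 - 49*(-56)) = -(49 + 2744) = -1*2793 = -2793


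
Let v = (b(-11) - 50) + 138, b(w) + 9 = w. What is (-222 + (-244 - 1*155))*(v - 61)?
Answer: -4347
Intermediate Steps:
b(w) = -9 + w
v = 68 (v = ((-9 - 11) - 50) + 138 = (-20 - 50) + 138 = -70 + 138 = 68)
(-222 + (-244 - 1*155))*(v - 61) = (-222 + (-244 - 1*155))*(68 - 61) = (-222 + (-244 - 155))*7 = (-222 - 399)*7 = -621*7 = -4347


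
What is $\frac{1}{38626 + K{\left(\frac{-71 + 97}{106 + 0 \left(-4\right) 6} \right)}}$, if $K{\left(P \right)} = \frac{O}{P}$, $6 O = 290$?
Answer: $\frac{39}{1514099} \approx 2.5758 \cdot 10^{-5}$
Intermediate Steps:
$O = \frac{145}{3}$ ($O = \frac{1}{6} \cdot 290 = \frac{145}{3} \approx 48.333$)
$K{\left(P \right)} = \frac{145}{3 P}$
$\frac{1}{38626 + K{\left(\frac{-71 + 97}{106 + 0 \left(-4\right) 6} \right)}} = \frac{1}{38626 + \frac{145}{3 \frac{-71 + 97}{106 + 0 \left(-4\right) 6}}} = \frac{1}{38626 + \frac{145}{3 \frac{26}{106 + 0 \cdot 6}}} = \frac{1}{38626 + \frac{145}{3 \frac{26}{106 + 0}}} = \frac{1}{38626 + \frac{145}{3 \cdot \frac{26}{106}}} = \frac{1}{38626 + \frac{145}{3 \cdot 26 \cdot \frac{1}{106}}} = \frac{1}{38626 + \frac{145}{3 \cdot \frac{13}{53}}} = \frac{1}{38626 + \frac{145}{3} \cdot \frac{53}{13}} = \frac{1}{38626 + \frac{7685}{39}} = \frac{1}{\frac{1514099}{39}} = \frac{39}{1514099}$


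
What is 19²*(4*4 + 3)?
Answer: 6859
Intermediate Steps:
19²*(4*4 + 3) = 361*(16 + 3) = 361*19 = 6859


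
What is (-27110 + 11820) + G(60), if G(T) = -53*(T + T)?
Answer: -21650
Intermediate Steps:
G(T) = -106*T
(-27110 + 11820) + G(60) = (-27110 + 11820) - 106*60 = -15290 - 6360 = -21650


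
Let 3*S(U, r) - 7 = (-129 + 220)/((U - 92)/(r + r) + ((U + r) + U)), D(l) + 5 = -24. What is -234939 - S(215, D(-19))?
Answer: -776481358/3305 ≈ -2.3494e+5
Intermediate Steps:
D(l) = -29 (D(l) = -5 - 24 = -29)
S(U, r) = 7/3 + 91/(3*(r + 2*U + (-92 + U)/(2*r))) (S(U, r) = 7/3 + ((-129 + 220)/((U - 92)/(r + r) + ((U + r) + U)))/3 = 7/3 + (91/((-92 + U)/((2*r)) + (r + 2*U)))/3 = 7/3 + (91/((-92 + U)*(1/(2*r)) + (r + 2*U)))/3 = 7/3 + (91/((-92 + U)/(2*r) + (r + 2*U)))/3 = 7/3 + (91/(r + 2*U + (-92 + U)/(2*r)))/3 = 7/3 + 91/(3*(r + 2*U + (-92 + U)/(2*r))))
-234939 - S(215, D(-19)) = -234939 - 7*(-92 + 215 + 2*(-29)² + 26*(-29) + 4*215*(-29))/(3*(-92 + 215 + 2*(-29)² + 4*215*(-29))) = -234939 - 7*(-92 + 215 + 2*841 - 754 - 24940)/(3*(-92 + 215 + 2*841 - 24940)) = -234939 - 7*(-92 + 215 + 1682 - 754 - 24940)/(3*(-92 + 215 + 1682 - 24940)) = -234939 - 7*(-23889)/(3*(-23135)) = -234939 - 7*(-1)*(-23889)/(3*23135) = -234939 - 1*7963/3305 = -234939 - 7963/3305 = -776481358/3305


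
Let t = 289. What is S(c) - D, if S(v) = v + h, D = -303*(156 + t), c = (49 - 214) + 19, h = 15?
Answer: 134704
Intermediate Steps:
c = -146 (c = -165 + 19 = -146)
D = -134835 (D = -303*(156 + 289) = -303*445 = -134835)
S(v) = 15 + v (S(v) = v + 15 = 15 + v)
S(c) - D = (15 - 146) - 1*(-134835) = -131 + 134835 = 134704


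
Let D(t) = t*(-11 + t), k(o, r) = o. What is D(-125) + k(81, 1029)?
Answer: 17081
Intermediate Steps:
D(-125) + k(81, 1029) = -125*(-11 - 125) + 81 = -125*(-136) + 81 = 17000 + 81 = 17081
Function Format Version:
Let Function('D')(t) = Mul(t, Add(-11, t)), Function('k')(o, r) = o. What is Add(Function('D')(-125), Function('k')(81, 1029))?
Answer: 17081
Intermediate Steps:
Add(Function('D')(-125), Function('k')(81, 1029)) = Add(Mul(-125, Add(-11, -125)), 81) = Add(Mul(-125, -136), 81) = Add(17000, 81) = 17081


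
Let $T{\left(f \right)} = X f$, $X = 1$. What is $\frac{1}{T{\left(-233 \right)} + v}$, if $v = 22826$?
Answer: $\frac{1}{22593} \approx 4.4262 \cdot 10^{-5}$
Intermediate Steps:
$T{\left(f \right)} = f$ ($T{\left(f \right)} = 1 f = f$)
$\frac{1}{T{\left(-233 \right)} + v} = \frac{1}{-233 + 22826} = \frac{1}{22593}$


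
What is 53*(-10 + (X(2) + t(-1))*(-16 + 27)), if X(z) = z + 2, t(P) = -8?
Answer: -2862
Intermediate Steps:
X(z) = 2 + z
53*(-10 + (X(2) + t(-1))*(-16 + 27)) = 53*(-10 + ((2 + 2) - 8)*(-16 + 27)) = 53*(-10 + (4 - 8)*11) = 53*(-10 - 4*11) = 53*(-10 - 44) = 53*(-54) = -2862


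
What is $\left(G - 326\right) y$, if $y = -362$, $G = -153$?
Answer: $173398$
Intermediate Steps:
$\left(G - 326\right) y = \left(-153 - 326\right) \left(-362\right) = \left(-479\right) \left(-362\right) = 173398$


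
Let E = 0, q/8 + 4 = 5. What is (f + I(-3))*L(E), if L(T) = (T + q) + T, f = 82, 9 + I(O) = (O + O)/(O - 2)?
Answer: 2968/5 ≈ 593.60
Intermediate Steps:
q = 8 (q = -32 + 8*5 = -32 + 40 = 8)
I(O) = -9 + 2*O/(-2 + O) (I(O) = -9 + (O + O)/(O - 2) = -9 + (2*O)/(-2 + O) = -9 + 2*O/(-2 + O))
L(T) = 8 + 2*T (L(T) = (T + 8) + T = (8 + T) + T = 8 + 2*T)
(f + I(-3))*L(E) = (82 + (18 - 7*(-3))/(-2 - 3))*(8 + 2*0) = (82 + (18 + 21)/(-5))*(8 + 0) = (82 - 1/5*39)*8 = (82 - 39/5)*8 = (371/5)*8 = 2968/5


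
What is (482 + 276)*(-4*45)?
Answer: -136440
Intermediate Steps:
(482 + 276)*(-4*45) = 758*(-180) = -136440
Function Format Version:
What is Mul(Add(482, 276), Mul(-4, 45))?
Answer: -136440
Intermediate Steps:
Mul(Add(482, 276), Mul(-4, 45)) = Mul(758, -180) = -136440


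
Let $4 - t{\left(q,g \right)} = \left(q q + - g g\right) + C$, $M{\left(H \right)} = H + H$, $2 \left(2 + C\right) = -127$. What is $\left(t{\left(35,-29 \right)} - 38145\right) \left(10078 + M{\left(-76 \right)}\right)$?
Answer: $-381748997$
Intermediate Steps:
$C = - \frac{131}{2}$ ($C = -2 + \frac{1}{2} \left(-127\right) = -2 - \frac{127}{2} = - \frac{131}{2} \approx -65.5$)
$M{\left(H \right)} = 2 H$
$t{\left(q,g \right)} = \frac{139}{2} + g^{2} - q^{2}$ ($t{\left(q,g \right)} = 4 - \left(\left(q q + - g g\right) - \frac{131}{2}\right) = 4 - \left(\left(q^{2} - g^{2}\right) - \frac{131}{2}\right) = 4 - \left(- \frac{131}{2} + q^{2} - g^{2}\right) = 4 + \left(\frac{131}{2} + g^{2} - q^{2}\right) = \frac{139}{2} + g^{2} - q^{2}$)
$\left(t{\left(35,-29 \right)} - 38145\right) \left(10078 + M{\left(-76 \right)}\right) = \left(\left(\frac{139}{2} + \left(-29\right)^{2} - 35^{2}\right) - 38145\right) \left(10078 + 2 \left(-76\right)\right) = \left(\left(\frac{139}{2} + 841 - 1225\right) - 38145\right) \left(10078 - 152\right) = \left(\left(\frac{139}{2} + 841 - 1225\right) - 38145\right) 9926 = \left(- \frac{629}{2} - 38145\right) 9926 = \left(- \frac{76919}{2}\right) 9926 = -381748997$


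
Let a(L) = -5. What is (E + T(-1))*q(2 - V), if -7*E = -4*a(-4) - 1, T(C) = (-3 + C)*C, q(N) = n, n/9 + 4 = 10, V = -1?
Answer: 486/7 ≈ 69.429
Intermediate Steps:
n = 54 (n = -36 + 9*10 = -36 + 90 = 54)
q(N) = 54
T(C) = C*(-3 + C)
E = -19/7 (E = -(-4*(-5) - 1)/7 = -(20 - 1)/7 = -⅐*19 = -19/7 ≈ -2.7143)
(E + T(-1))*q(2 - V) = (-19/7 - (-3 - 1))*54 = (-19/7 - 1*(-4))*54 = (-19/7 + 4)*54 = (9/7)*54 = 486/7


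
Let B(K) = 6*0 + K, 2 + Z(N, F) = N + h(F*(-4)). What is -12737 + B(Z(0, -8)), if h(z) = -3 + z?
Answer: -12710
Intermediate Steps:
Z(N, F) = -5 + N - 4*F (Z(N, F) = -2 + (N + (-3 + F*(-4))) = -2 + (N + (-3 - 4*F)) = -2 + (-3 + N - 4*F) = -5 + N - 4*F)
B(K) = K (B(K) = 0 + K = K)
-12737 + B(Z(0, -8)) = -12737 + (-5 + 0 - 4*(-8)) = -12737 + (-5 + 0 + 32) = -12737 + 27 = -12710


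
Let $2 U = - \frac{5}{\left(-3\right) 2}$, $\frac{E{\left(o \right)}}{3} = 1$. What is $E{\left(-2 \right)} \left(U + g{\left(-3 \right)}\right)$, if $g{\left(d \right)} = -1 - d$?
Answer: $\frac{29}{4} \approx 7.25$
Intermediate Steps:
$E{\left(o \right)} = 3$ ($E{\left(o \right)} = 3 \cdot 1 = 3$)
$U = \frac{5}{12}$ ($U = \frac{\left(-5\right) \frac{1}{\left(-3\right) 2}}{2} = \frac{\left(-5\right) \frac{1}{-6}}{2} = \frac{\left(-5\right) \left(- \frac{1}{6}\right)}{2} = \frac{1}{2} \cdot \frac{5}{6} = \frac{5}{12} \approx 0.41667$)
$E{\left(-2 \right)} \left(U + g{\left(-3 \right)}\right) = 3 \left(\frac{5}{12} - -2\right) = 3 \left(\frac{5}{12} + \left(-1 + 3\right)\right) = 3 \left(\frac{5}{12} + 2\right) = 3 \cdot \frac{29}{12} = \frac{29}{4}$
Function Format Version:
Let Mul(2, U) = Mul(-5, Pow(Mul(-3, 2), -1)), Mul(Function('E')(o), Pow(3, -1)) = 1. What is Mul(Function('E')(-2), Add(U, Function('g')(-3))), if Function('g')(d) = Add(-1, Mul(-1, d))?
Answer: Rational(29, 4) ≈ 7.2500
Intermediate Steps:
Function('E')(o) = 3 (Function('E')(o) = Mul(3, 1) = 3)
U = Rational(5, 12) (U = Mul(Rational(1, 2), Mul(-5, Pow(Mul(-3, 2), -1))) = Mul(Rational(1, 2), Mul(-5, Pow(-6, -1))) = Mul(Rational(1, 2), Mul(-5, Rational(-1, 6))) = Mul(Rational(1, 2), Rational(5, 6)) = Rational(5, 12) ≈ 0.41667)
Mul(Function('E')(-2), Add(U, Function('g')(-3))) = Mul(3, Add(Rational(5, 12), Add(-1, Mul(-1, -3)))) = Mul(3, Add(Rational(5, 12), Add(-1, 3))) = Mul(3, Add(Rational(5, 12), 2)) = Mul(3, Rational(29, 12)) = Rational(29, 4)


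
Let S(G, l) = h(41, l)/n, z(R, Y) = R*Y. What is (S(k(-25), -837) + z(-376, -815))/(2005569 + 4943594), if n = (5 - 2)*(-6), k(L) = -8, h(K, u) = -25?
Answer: 5515945/125084934 ≈ 0.044098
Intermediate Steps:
n = -18 (n = 3*(-6) = -18)
S(G, l) = 25/18 (S(G, l) = -25/(-18) = -25*(-1/18) = 25/18)
(S(k(-25), -837) + z(-376, -815))/(2005569 + 4943594) = (25/18 - 376*(-815))/(2005569 + 4943594) = (25/18 + 306440)/6949163 = (5515945/18)*(1/6949163) = 5515945/125084934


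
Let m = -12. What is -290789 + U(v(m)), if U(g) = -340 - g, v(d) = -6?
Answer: -291123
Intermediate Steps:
-290789 + U(v(m)) = -290789 + (-340 - 1*(-6)) = -290789 + (-340 + 6) = -290789 - 334 = -291123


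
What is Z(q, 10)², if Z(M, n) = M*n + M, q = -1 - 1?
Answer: 484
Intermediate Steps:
q = -2
Z(M, n) = M + M*n
Z(q, 10)² = (-2*(1 + 10))² = (-2*11)² = (-22)² = 484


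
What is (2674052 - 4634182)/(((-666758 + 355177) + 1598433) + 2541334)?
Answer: -980065/1914093 ≈ -0.51203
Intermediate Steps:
(2674052 - 4634182)/(((-666758 + 355177) + 1598433) + 2541334) = -1960130/((-311581 + 1598433) + 2541334) = -1960130/(1286852 + 2541334) = -1960130/3828186 = -1960130*1/3828186 = -980065/1914093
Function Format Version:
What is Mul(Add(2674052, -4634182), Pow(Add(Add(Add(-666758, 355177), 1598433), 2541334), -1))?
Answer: Rational(-980065, 1914093) ≈ -0.51203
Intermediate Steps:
Mul(Add(2674052, -4634182), Pow(Add(Add(Add(-666758, 355177), 1598433), 2541334), -1)) = Mul(-1960130, Pow(Add(Add(-311581, 1598433), 2541334), -1)) = Mul(-1960130, Pow(Add(1286852, 2541334), -1)) = Mul(-1960130, Pow(3828186, -1)) = Mul(-1960130, Rational(1, 3828186)) = Rational(-980065, 1914093)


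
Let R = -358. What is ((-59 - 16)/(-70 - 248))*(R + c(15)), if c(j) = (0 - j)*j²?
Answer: -93325/106 ≈ -880.42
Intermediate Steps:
c(j) = -j³ (c(j) = (-j)*j² = -j³)
((-59 - 16)/(-70 - 248))*(R + c(15)) = ((-59 - 16)/(-70 - 248))*(-358 - 1*15³) = (-75/(-318))*(-358 - 1*3375) = (-75*(-1/318))*(-358 - 3375) = (25/106)*(-3733) = -93325/106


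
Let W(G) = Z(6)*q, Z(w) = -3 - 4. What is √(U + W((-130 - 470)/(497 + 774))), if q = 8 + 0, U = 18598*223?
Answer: √4147298 ≈ 2036.5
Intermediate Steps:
U = 4147354
q = 8
Z(w) = -7
W(G) = -56 (W(G) = -7*8 = -56)
√(U + W((-130 - 470)/(497 + 774))) = √(4147354 - 56) = √4147298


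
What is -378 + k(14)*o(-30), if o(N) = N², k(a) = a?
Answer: 12222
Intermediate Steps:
-378 + k(14)*o(-30) = -378 + 14*(-30)² = -378 + 14*900 = -378 + 12600 = 12222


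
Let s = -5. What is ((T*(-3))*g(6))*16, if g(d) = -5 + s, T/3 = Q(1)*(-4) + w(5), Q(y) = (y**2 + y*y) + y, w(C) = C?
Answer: -10080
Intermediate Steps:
Q(y) = y + 2*y**2 (Q(y) = (y**2 + y**2) + y = 2*y**2 + y = y + 2*y**2)
T = -21 (T = 3*((1*(1 + 2*1))*(-4) + 5) = 3*((1*(1 + 2))*(-4) + 5) = 3*((1*3)*(-4) + 5) = 3*(3*(-4) + 5) = 3*(-12 + 5) = 3*(-7) = -21)
g(d) = -10 (g(d) = -5 - 5 = -10)
((T*(-3))*g(6))*16 = (-21*(-3)*(-10))*16 = (63*(-10))*16 = -630*16 = -10080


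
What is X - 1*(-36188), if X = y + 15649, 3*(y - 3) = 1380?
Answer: 52300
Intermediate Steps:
y = 463 (y = 3 + (⅓)*1380 = 3 + 460 = 463)
X = 16112 (X = 463 + 15649 = 16112)
X - 1*(-36188) = 16112 - 1*(-36188) = 16112 + 36188 = 52300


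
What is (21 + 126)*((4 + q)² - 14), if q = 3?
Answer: 5145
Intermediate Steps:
(21 + 126)*((4 + q)² - 14) = (21 + 126)*((4 + 3)² - 14) = 147*(7² - 14) = 147*(49 - 14) = 147*35 = 5145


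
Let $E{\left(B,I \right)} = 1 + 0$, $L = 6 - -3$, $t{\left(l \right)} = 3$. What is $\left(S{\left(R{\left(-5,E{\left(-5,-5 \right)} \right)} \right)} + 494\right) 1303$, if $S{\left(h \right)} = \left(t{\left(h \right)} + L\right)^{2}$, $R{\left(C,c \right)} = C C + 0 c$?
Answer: $831314$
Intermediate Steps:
$L = 9$ ($L = 6 + 3 = 9$)
$E{\left(B,I \right)} = 1$
$R{\left(C,c \right)} = C^{2}$ ($R{\left(C,c \right)} = C^{2} + 0 = C^{2}$)
$S{\left(h \right)} = 144$ ($S{\left(h \right)} = \left(3 + 9\right)^{2} = 12^{2} = 144$)
$\left(S{\left(R{\left(-5,E{\left(-5,-5 \right)} \right)} \right)} + 494\right) 1303 = \left(144 + 494\right) 1303 = 638 \cdot 1303 = 831314$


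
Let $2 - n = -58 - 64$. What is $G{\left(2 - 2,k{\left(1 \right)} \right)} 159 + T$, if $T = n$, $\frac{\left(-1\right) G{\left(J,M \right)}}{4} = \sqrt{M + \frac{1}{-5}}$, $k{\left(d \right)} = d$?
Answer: $124 - \frac{1272 \sqrt{5}}{5} \approx -444.86$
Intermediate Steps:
$G{\left(J,M \right)} = - 4 \sqrt{- \frac{1}{5} + M}$ ($G{\left(J,M \right)} = - 4 \sqrt{M + \frac{1}{-5}} = - 4 \sqrt{M - \frac{1}{5}} = - 4 \sqrt{- \frac{1}{5} + M}$)
$n = 124$ ($n = 2 - \left(-58 - 64\right) = 2 - -122 = 2 + 122 = 124$)
$T = 124$
$G{\left(2 - 2,k{\left(1 \right)} \right)} 159 + T = - \frac{4 \sqrt{-5 + 25 \cdot 1}}{5} \cdot 159 + 124 = - \frac{4 \sqrt{-5 + 25}}{5} \cdot 159 + 124 = - \frac{4 \sqrt{20}}{5} \cdot 159 + 124 = - \frac{4 \cdot 2 \sqrt{5}}{5} \cdot 159 + 124 = - \frac{8 \sqrt{5}}{5} \cdot 159 + 124 = - \frac{1272 \sqrt{5}}{5} + 124 = 124 - \frac{1272 \sqrt{5}}{5}$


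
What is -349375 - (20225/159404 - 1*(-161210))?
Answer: -81389311565/159404 ≈ -5.1059e+5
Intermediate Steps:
-349375 - (20225/159404 - 1*(-161210)) = -349375 - (20225*(1/159404) + 161210) = -349375 - (20225/159404 + 161210) = -349375 - 1*25697539065/159404 = -349375 - 25697539065/159404 = -81389311565/159404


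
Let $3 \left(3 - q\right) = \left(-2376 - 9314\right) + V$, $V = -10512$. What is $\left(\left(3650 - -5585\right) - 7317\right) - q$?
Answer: $- \frac{16457}{3} \approx -5485.7$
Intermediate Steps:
$q = \frac{22211}{3}$ ($q = 3 - \frac{\left(-2376 - 9314\right) - 10512}{3} = 3 - \frac{-11690 - 10512}{3} = 3 - - \frac{22202}{3} = 3 + \frac{22202}{3} = \frac{22211}{3} \approx 7403.7$)
$\left(\left(3650 - -5585\right) - 7317\right) - q = \left(\left(3650 - -5585\right) - 7317\right) - \frac{22211}{3} = \left(\left(3650 + 5585\right) - 7317\right) - \frac{22211}{3} = \left(9235 - 7317\right) - \frac{22211}{3} = 1918 - \frac{22211}{3} = - \frac{16457}{3}$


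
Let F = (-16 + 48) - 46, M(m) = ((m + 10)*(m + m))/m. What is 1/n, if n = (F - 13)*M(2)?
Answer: -1/648 ≈ -0.0015432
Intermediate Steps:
M(m) = 20 + 2*m (M(m) = ((10 + m)*(2*m))/m = (2*m*(10 + m))/m = 20 + 2*m)
F = -14 (F = 32 - 46 = -14)
n = -648 (n = (-14 - 13)*(20 + 2*2) = -27*(20 + 4) = -27*24 = -648)
1/n = 1/(-648) = -1/648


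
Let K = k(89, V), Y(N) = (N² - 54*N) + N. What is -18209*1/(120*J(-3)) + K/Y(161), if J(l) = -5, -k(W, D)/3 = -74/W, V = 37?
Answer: 782753983/25792200 ≈ 30.348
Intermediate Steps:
k(W, D) = 222/W (k(W, D) = -(-222)/W = 222/W)
Y(N) = N² - 53*N
K = 222/89 ≈ 2.4944
-18209*1/(120*J(-3)) + K/Y(161) = -18209/(-4*(-30)*(-5)) + 222/(89*((161*(-53 + 161)))) = -18209/(120*(-5)) + 222/(89*((161*108))) = -18209/(-600) + (222/89)/17388 = -18209*(-1/600) + (222/89)*(1/17388) = 18209/600 + 37/257922 = 782753983/25792200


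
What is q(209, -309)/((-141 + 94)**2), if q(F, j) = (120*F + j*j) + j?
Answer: 120252/2209 ≈ 54.437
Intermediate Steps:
q(F, j) = j + j**2 + 120*F (q(F, j) = (120*F + j**2) + j = (j**2 + 120*F) + j = j + j**2 + 120*F)
q(209, -309)/((-141 + 94)**2) = (-309 + (-309)**2 + 120*209)/((-141 + 94)**2) = (-309 + 95481 + 25080)/((-47)**2) = 120252/2209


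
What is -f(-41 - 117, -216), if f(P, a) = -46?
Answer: 46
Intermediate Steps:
-f(-41 - 117, -216) = -1*(-46) = 46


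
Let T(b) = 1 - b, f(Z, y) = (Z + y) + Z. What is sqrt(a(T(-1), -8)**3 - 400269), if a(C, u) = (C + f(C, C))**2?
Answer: 25*I*sqrt(221) ≈ 371.65*I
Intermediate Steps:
f(Z, y) = y + 2*Z
a(C, u) = 16*C**2 (a(C, u) = (C + (C + 2*C))**2 = (C + 3*C)**2 = (4*C)**2 = 16*C**2)
sqrt(a(T(-1), -8)**3 - 400269) = sqrt((16*(1 - 1*(-1))**2)**3 - 400269) = sqrt((16*(1 + 1)**2)**3 - 400269) = sqrt((16*2**2)**3 - 400269) = sqrt((16*4)**3 - 400269) = sqrt(64**3 - 400269) = sqrt(262144 - 400269) = sqrt(-138125) = 25*I*sqrt(221)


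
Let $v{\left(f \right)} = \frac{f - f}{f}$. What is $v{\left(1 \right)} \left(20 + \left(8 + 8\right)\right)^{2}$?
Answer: $0$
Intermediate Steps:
$v{\left(f \right)} = 0$ ($v{\left(f \right)} = \frac{0}{f} = 0$)
$v{\left(1 \right)} \left(20 + \left(8 + 8\right)\right)^{2} = 0 \left(20 + \left(8 + 8\right)\right)^{2} = 0 \left(20 + 16\right)^{2} = 0 \cdot 36^{2} = 0 \cdot 1296 = 0$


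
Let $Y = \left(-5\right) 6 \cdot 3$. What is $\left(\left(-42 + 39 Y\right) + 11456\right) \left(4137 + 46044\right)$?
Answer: $396630624$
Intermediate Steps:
$Y = -90$ ($Y = \left(-30\right) 3 = -90$)
$\left(\left(-42 + 39 Y\right) + 11456\right) \left(4137 + 46044\right) = \left(\left(-42 + 39 \left(-90\right)\right) + 11456\right) \left(4137 + 46044\right) = \left(\left(-42 - 3510\right) + 11456\right) 50181 = \left(-3552 + 11456\right) 50181 = 7904 \cdot 50181 = 396630624$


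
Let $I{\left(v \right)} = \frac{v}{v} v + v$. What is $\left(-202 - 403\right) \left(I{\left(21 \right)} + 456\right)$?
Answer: $-301290$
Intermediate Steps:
$I{\left(v \right)} = 2 v$ ($I{\left(v \right)} = 1 v + v = v + v = 2 v$)
$\left(-202 - 403\right) \left(I{\left(21 \right)} + 456\right) = \left(-202 - 403\right) \left(2 \cdot 21 + 456\right) = - 605 \left(42 + 456\right) = \left(-605\right) 498 = -301290$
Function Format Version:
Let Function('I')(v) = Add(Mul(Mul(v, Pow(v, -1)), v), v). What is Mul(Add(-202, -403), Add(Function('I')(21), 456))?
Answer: -301290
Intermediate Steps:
Function('I')(v) = Mul(2, v) (Function('I')(v) = Add(Mul(1, v), v) = Add(v, v) = Mul(2, v))
Mul(Add(-202, -403), Add(Function('I')(21), 456)) = Mul(Add(-202, -403), Add(Mul(2, 21), 456)) = Mul(-605, Add(42, 456)) = Mul(-605, 498) = -301290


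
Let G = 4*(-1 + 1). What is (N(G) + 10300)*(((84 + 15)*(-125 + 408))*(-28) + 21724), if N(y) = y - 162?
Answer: -7732779776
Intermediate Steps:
G = 0 (G = 4*0 = 0)
N(y) = -162 + y
(N(G) + 10300)*(((84 + 15)*(-125 + 408))*(-28) + 21724) = ((-162 + 0) + 10300)*(((84 + 15)*(-125 + 408))*(-28) + 21724) = (-162 + 10300)*((99*283)*(-28) + 21724) = 10138*(28017*(-28) + 21724) = 10138*(-784476 + 21724) = 10138*(-762752) = -7732779776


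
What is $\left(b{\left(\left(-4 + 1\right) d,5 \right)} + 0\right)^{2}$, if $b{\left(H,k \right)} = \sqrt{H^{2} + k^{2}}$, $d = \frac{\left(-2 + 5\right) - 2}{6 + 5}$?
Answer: $\frac{3034}{121} \approx 25.074$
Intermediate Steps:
$d = \frac{1}{11}$ ($d = \frac{3 - 2}{11} = 1 \cdot \frac{1}{11} = \frac{1}{11} \approx 0.090909$)
$\left(b{\left(\left(-4 + 1\right) d,5 \right)} + 0\right)^{2} = \left(\sqrt{\left(\left(-4 + 1\right) \frac{1}{11}\right)^{2} + 5^{2}} + 0\right)^{2} = \left(\sqrt{\left(\left(-3\right) \frac{1}{11}\right)^{2} + 25} + 0\right)^{2} = \left(\sqrt{\left(- \frac{3}{11}\right)^{2} + 25} + 0\right)^{2} = \left(\sqrt{\frac{9}{121} + 25} + 0\right)^{2} = \left(\sqrt{\frac{3034}{121}} + 0\right)^{2} = \left(\frac{\sqrt{3034}}{11} + 0\right)^{2} = \left(\frac{\sqrt{3034}}{11}\right)^{2} = \frac{3034}{121}$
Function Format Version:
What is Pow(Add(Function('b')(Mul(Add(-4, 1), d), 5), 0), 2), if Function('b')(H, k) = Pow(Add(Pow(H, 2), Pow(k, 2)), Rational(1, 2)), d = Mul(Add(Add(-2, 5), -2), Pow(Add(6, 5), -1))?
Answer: Rational(3034, 121) ≈ 25.074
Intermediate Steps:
d = Rational(1, 11) (d = Mul(Add(3, -2), Pow(11, -1)) = Mul(1, Rational(1, 11)) = Rational(1, 11) ≈ 0.090909)
Pow(Add(Function('b')(Mul(Add(-4, 1), d), 5), 0), 2) = Pow(Add(Pow(Add(Pow(Mul(Add(-4, 1), Rational(1, 11)), 2), Pow(5, 2)), Rational(1, 2)), 0), 2) = Pow(Add(Pow(Add(Pow(Mul(-3, Rational(1, 11)), 2), 25), Rational(1, 2)), 0), 2) = Pow(Add(Pow(Add(Pow(Rational(-3, 11), 2), 25), Rational(1, 2)), 0), 2) = Pow(Add(Pow(Add(Rational(9, 121), 25), Rational(1, 2)), 0), 2) = Pow(Add(Pow(Rational(3034, 121), Rational(1, 2)), 0), 2) = Pow(Add(Mul(Rational(1, 11), Pow(3034, Rational(1, 2))), 0), 2) = Pow(Mul(Rational(1, 11), Pow(3034, Rational(1, 2))), 2) = Rational(3034, 121)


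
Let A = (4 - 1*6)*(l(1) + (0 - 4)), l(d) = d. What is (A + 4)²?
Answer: 100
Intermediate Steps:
A = 6 (A = (4 - 1*6)*(1 + (0 - 4)) = (4 - 6)*(1 - 4) = -2*(-3) = 6)
(A + 4)² = (6 + 4)² = 10² = 100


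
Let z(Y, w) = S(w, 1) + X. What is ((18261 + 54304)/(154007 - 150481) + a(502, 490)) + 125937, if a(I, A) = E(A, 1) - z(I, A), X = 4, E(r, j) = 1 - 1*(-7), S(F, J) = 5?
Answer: 444122901/3526 ≈ 1.2596e+5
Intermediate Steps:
E(r, j) = 8 (E(r, j) = 1 + 7 = 8)
z(Y, w) = 9 (z(Y, w) = 5 + 4 = 9)
a(I, A) = -1 (a(I, A) = 8 - 1*9 = 8 - 9 = -1)
((18261 + 54304)/(154007 - 150481) + a(502, 490)) + 125937 = ((18261 + 54304)/(154007 - 150481) - 1) + 125937 = (72565/3526 - 1) + 125937 = 69039/3526 + 125937 = 444122901/3526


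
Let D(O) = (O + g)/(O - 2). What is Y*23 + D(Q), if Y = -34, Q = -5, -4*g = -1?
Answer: -21877/28 ≈ -781.32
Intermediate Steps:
g = ¼ (g = -¼*(-1) = ¼ ≈ 0.25000)
D(O) = (¼ + O)/(-2 + O) (D(O) = (O + ¼)/(O - 2) = (¼ + O)/(-2 + O))
Y*23 + D(Q) = -34*23 + (¼ - 5)/(-2 - 5) = -782 - 19/4/(-7) = -782 - ⅐*(-19/4) = -782 + 19/28 = -21877/28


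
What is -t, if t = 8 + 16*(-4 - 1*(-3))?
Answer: 8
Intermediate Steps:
t = -8 (t = 8 + 16*(-4 + 3) = 8 + 16*(-1) = 8 - 16 = -8)
-t = -1*(-8) = 8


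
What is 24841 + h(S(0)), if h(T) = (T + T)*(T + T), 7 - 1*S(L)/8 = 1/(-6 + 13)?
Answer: 1807033/49 ≈ 36878.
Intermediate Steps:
S(L) = 384/7 (S(L) = 56 - 8/(-6 + 13) = 56 - 8/7 = 384/7)
h(T) = 4*T**2 (h(T) = (2*T)*(2*T) = 4*T**2)
24841 + h(S(0)) = 24841 + 4*(384/7)**2 = 24841 + 4*(147456/49) = 24841 + 589824/49 = 1807033/49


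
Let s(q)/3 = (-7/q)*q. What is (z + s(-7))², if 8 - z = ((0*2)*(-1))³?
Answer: 169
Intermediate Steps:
s(q) = -21 (s(q) = 3*((-7/q)*q) = 3*(-7) = -21)
z = 8 (z = 8 - ((0*2)*(-1))³ = 8 - (0*(-1))³ = 8 - 1*0³ = 8 - 1*0 = 8 + 0 = 8)
(z + s(-7))² = (8 - 21)² = (-13)² = 169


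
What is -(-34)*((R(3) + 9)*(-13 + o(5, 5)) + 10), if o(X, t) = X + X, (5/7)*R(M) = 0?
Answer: -578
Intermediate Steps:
R(M) = 0 (R(M) = (7/5)*0 = 0)
o(X, t) = 2*X
-(-34)*((R(3) + 9)*(-13 + o(5, 5)) + 10) = -(-34)*((0 + 9)*(-13 + 2*5) + 10) = -(-34)*(9*(-13 + 10) + 10) = -(-34)*(9*(-3) + 10) = -(-34)*(-27 + 10) = -(-34)*(-17) = -1*578 = -578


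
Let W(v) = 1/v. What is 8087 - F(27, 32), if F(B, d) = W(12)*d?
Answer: 24253/3 ≈ 8084.3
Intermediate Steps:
F(B, d) = d/12
8087 - F(27, 32) = 8087 - 32/12 = 8087 - 1*8/3 = 8087 - 8/3 = 24253/3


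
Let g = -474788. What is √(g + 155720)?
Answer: 6*I*√8863 ≈ 564.86*I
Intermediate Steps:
√(g + 155720) = √(-474788 + 155720) = √(-319068) = 6*I*√8863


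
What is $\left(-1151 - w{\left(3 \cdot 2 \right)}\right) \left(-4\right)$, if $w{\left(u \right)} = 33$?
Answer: $4736$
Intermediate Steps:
$\left(-1151 - w{\left(3 \cdot 2 \right)}\right) \left(-4\right) = \left(-1151 - 33\right) \left(-4\right) = \left(-1184\right) \left(-4\right) = 4736$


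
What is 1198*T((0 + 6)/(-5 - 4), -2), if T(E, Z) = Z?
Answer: -2396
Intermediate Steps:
1198*T((0 + 6)/(-5 - 4), -2) = 1198*(-2) = -2396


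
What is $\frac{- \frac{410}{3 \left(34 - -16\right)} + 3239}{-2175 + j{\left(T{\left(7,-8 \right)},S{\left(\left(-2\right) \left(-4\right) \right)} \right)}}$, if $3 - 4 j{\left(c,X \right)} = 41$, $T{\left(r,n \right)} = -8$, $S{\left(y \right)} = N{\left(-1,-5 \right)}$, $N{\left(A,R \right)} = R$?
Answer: $- \frac{97088}{65535} \approx -1.4815$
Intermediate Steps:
$S{\left(y \right)} = -5$
$j{\left(c,X \right)} = - \frac{19}{2}$ ($j{\left(c,X \right)} = \frac{3}{4} - \frac{41}{4} = - \frac{19}{2}$)
$\frac{- \frac{410}{3 \left(34 - -16\right)} + 3239}{-2175 + j{\left(T{\left(7,-8 \right)},S{\left(\left(-2\right) \left(-4\right) \right)} \right)}} = \frac{- \frac{410}{3 \left(34 - -16\right)} + 3239}{-2175 - \frac{19}{2}} = \frac{- \frac{410}{3 \left(34 + 16\right)} + 3239}{- \frac{4369}{2}} = \left(- \frac{410}{3 \cdot 50} + 3239\right) \left(- \frac{2}{4369}\right) = \left(- \frac{410}{150} + 3239\right) \left(- \frac{2}{4369}\right) = \left(\left(-410\right) \frac{1}{150} + 3239\right) \left(- \frac{2}{4369}\right) = \left(- \frac{41}{15} + 3239\right) \left(- \frac{2}{4369}\right) = \frac{48544}{15} \left(- \frac{2}{4369}\right) = - \frac{97088}{65535}$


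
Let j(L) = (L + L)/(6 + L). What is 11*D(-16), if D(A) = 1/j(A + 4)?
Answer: 11/4 ≈ 2.7500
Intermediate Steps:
j(L) = 2*L/(6 + L) (j(L) = (2*L)/(6 + L) = 2*L/(6 + L))
D(A) = (10 + A)/(2*(4 + A)) (D(A) = 1/(2*(A + 4)/(6 + (A + 4))) = 1/(2*(4 + A)/(6 + (4 + A))) = 1/(2*(4 + A)/(10 + A)) = (10 + A)/(2*(4 + A)))
11*D(-16) = 11*((10 - 16)/(2*(4 - 16))) = 11*((1/2)*(-6)/(-12)) = 11*((1/2)*(-1/12)*(-6)) = 11*(1/4) = 11/4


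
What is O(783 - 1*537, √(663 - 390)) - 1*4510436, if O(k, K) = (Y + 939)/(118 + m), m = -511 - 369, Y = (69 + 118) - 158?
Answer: -1718476600/381 ≈ -4.5104e+6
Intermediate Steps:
Y = 29 (Y = 187 - 158 = 29)
m = -880
O(k, K) = -484/381 (O(k, K) = (29 + 939)/(118 - 880) = 968/(-762) = 968*(-1/762) = -484/381)
O(783 - 1*537, √(663 - 390)) - 1*4510436 = -484/381 - 1*4510436 = -484/381 - 4510436 = -1718476600/381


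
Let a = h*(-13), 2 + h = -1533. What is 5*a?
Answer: 99775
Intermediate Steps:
h = -1535 (h = -2 - 1533 = -1535)
a = 19955 (a = -1535*(-13) = 19955)
5*a = 5*19955 = 99775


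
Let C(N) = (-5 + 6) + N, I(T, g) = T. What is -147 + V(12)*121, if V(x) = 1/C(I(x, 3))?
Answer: -1790/13 ≈ -137.69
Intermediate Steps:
C(N) = 1 + N
V(x) = 1/(1 + x)
-147 + V(12)*121 = -147 + 121/(1 + 12) = -147 + 121/13 = -1790/13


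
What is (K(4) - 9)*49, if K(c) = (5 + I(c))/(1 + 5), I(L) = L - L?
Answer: -2401/6 ≈ -400.17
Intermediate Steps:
I(L) = 0
K(c) = 5/6 (K(c) = (5 + 0)/(1 + 5) = 5/6)
(K(4) - 9)*49 = (5/6 - 9)*49 = -49/6*49 = -2401/6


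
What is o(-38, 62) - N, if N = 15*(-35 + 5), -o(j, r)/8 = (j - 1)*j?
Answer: -11406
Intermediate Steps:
o(j, r) = -8*j*(-1 + j) (o(j, r) = -8*(j - 1)*j = -8*(-1 + j)*j = -8*j*(-1 + j))
N = -450 (N = 15*(-30) = -450)
o(-38, 62) - N = 8*(-38)*(1 - 1*(-38)) - 1*(-450) = 8*(-38)*(1 + 38) + 450 = 8*(-38)*39 + 450 = -11856 + 450 = -11406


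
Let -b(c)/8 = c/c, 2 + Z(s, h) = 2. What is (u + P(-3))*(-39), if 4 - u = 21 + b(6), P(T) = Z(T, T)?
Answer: 351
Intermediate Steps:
Z(s, h) = 0 (Z(s, h) = -2 + 2 = 0)
P(T) = 0
b(c) = -8 (b(c) = -8*c/c = -8*1 = -8)
u = -9 (u = 4 - (21 - 8) = 4 - 1*13 = 4 - 13 = -9)
(u + P(-3))*(-39) = (-9 + 0)*(-39) = -9*(-39) = 351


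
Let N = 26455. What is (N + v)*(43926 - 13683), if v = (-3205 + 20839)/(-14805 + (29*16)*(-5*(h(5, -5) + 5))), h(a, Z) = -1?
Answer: 19269358932963/24085 ≈ 8.0006e+8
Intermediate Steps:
v = -17634/24085 (v = (-3205 + 20839)/(-14805 + (29*16)*(-5*(-1 + 5))) = 17634/(-14805 + 464*(-5*4)) = 17634/(-14805 + 464*(-20)) = 17634/(-14805 - 9280) = 17634/(-24085) = 17634*(-1/24085) = -17634/24085 ≈ -0.73216)
(N + v)*(43926 - 13683) = (26455 - 17634/24085)*(43926 - 13683) = (637151041/24085)*30243 = 19269358932963/24085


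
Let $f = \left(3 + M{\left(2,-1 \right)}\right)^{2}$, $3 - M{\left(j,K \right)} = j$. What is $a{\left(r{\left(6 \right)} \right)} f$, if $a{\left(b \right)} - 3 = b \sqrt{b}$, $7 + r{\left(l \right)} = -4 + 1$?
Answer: $48 - 160 i \sqrt{10} \approx 48.0 - 505.96 i$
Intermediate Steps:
$M{\left(j,K \right)} = 3 - j$
$r{\left(l \right)} = -10$ ($r{\left(l \right)} = -7 + \left(-4 + 1\right) = -7 - 3 = -10$)
$a{\left(b \right)} = 3 + b^{\frac{3}{2}}$ ($a{\left(b \right)} = 3 + b \sqrt{b} = 3 + b^{\frac{3}{2}}$)
$f = 16$ ($f = \left(3 + \left(3 - 2\right)\right)^{2} = \left(3 + 1\right)^{2} = 4^{2} = 16$)
$a{\left(r{\left(6 \right)} \right)} f = \left(3 + \left(-10\right)^{\frac{3}{2}}\right) 16 = \left(3 - 10 i \sqrt{10}\right) 16 = 48 - 160 i \sqrt{10}$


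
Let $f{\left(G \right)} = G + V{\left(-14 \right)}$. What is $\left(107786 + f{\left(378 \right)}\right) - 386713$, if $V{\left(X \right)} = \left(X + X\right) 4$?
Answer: $-278661$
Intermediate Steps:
$V{\left(X \right)} = 8 X$ ($V{\left(X \right)} = 2 X 4 = 8 X$)
$f{\left(G \right)} = -112 + G$ ($f{\left(G \right)} = G + 8 \left(-14\right) = G - 112 = -112 + G$)
$\left(107786 + f{\left(378 \right)}\right) - 386713 = \left(107786 + \left(-112 + 378\right)\right) - 386713 = \left(107786 + 266\right) - 386713 = 108052 - 386713 = -278661$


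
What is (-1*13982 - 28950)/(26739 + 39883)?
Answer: -21466/33311 ≈ -0.64441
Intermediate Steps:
(-1*13982 - 28950)/(26739 + 39883) = (-13982 - 28950)/66622 = -42932*1/66622 = -21466/33311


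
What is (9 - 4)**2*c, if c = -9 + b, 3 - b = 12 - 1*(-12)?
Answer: -750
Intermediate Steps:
b = -21 (b = 3 - (12 - 1*(-12)) = 3 - (12 + 12) = 3 - 1*24 = 3 - 24 = -21)
c = -30 (c = -9 - 21 = -30)
(9 - 4)**2*c = (9 - 4)**2*(-30) = 5**2*(-30) = 25*(-30) = -750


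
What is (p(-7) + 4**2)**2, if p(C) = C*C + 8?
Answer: 5329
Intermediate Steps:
p(C) = 8 + C**2 (p(C) = C**2 + 8 = 8 + C**2)
(p(-7) + 4**2)**2 = ((8 + (-7)**2) + 4**2)**2 = ((8 + 49) + 16)**2 = (57 + 16)**2 = 73**2 = 5329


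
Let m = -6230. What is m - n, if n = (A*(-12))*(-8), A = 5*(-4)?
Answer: -4310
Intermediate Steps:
A = -20
n = -1920 (n = -20*(-12)*(-8) = 240*(-8) = -1920)
m - n = -6230 - 1*(-1920) = -6230 + 1920 = -4310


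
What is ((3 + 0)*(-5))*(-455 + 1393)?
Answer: -14070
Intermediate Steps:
((3 + 0)*(-5))*(-455 + 1393) = (3*(-5))*938 = -15*938 = -14070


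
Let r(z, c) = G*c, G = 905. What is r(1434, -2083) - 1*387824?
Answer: -2272939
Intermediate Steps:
r(z, c) = 905*c
r(1434, -2083) - 1*387824 = 905*(-2083) - 1*387824 = -1885115 - 387824 = -2272939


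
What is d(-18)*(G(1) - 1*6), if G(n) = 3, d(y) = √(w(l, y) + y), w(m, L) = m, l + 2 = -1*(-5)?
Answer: -3*I*√15 ≈ -11.619*I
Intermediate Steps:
l = 3 (l = -2 - 1*(-5) = -2 + 5 = 3)
d(y) = √(3 + y)
d(-18)*(G(1) - 1*6) = √(3 - 18)*(3 - 1*6) = √(-15)*(3 - 6) = (I*√15)*(-3) = -3*I*√15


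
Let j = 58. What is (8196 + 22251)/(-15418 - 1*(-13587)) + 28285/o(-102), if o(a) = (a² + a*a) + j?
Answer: -583517267/38205646 ≈ -15.273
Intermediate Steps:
o(a) = 58 + 2*a² (o(a) = (a² + a*a) + 58 = (a² + a²) + 58 = 2*a² + 58 = 58 + 2*a²)
(8196 + 22251)/(-15418 - 1*(-13587)) + 28285/o(-102) = (8196 + 22251)/(-15418 - 1*(-13587)) + 28285/(58 + 2*(-102)²) = 30447/(-15418 + 13587) + 28285/(58 + 2*10404) = 30447/(-1831) + 28285/(58 + 20808) = 30447*(-1/1831) + 28285/20866 = -30447/1831 + 28285*(1/20866) = -30447/1831 + 28285/20866 = -583517267/38205646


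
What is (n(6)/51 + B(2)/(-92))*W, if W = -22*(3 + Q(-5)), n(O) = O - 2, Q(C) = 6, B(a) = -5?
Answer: -20559/782 ≈ -26.290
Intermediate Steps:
n(O) = -2 + O
W = -198 (W = -22*(3 + 6) = -22*9 = -198)
(n(6)/51 + B(2)/(-92))*W = ((-2 + 6)/51 - 5/(-92))*(-198) = (4*(1/51) - 5*(-1/92))*(-198) = (4/51 + 5/92)*(-198) = (623/4692)*(-198) = -20559/782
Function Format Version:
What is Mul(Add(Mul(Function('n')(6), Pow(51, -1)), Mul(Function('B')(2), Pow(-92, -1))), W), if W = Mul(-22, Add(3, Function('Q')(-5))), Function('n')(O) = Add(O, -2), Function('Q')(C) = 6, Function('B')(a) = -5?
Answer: Rational(-20559, 782) ≈ -26.290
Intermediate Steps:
Function('n')(O) = Add(-2, O)
W = -198 (W = Mul(-22, Add(3, 6)) = Mul(-22, 9) = -198)
Mul(Add(Mul(Function('n')(6), Pow(51, -1)), Mul(Function('B')(2), Pow(-92, -1))), W) = Mul(Add(Mul(Add(-2, 6), Pow(51, -1)), Mul(-5, Pow(-92, -1))), -198) = Mul(Add(Mul(4, Rational(1, 51)), Mul(-5, Rational(-1, 92))), -198) = Mul(Add(Rational(4, 51), Rational(5, 92)), -198) = Mul(Rational(623, 4692), -198) = Rational(-20559, 782)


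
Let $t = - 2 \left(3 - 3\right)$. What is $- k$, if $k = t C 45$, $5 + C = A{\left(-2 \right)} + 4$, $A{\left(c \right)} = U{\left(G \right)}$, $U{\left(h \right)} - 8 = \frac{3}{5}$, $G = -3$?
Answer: $0$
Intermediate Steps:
$U{\left(h \right)} = \frac{43}{5}$ ($U{\left(h \right)} = 8 + \frac{3}{5} = \frac{43}{5}$)
$A{\left(c \right)} = \frac{43}{5}$
$C = \frac{38}{5}$ ($C = -5 + \left(\frac{43}{5} + 4\right) = -5 + \frac{63}{5} = \frac{38}{5} \approx 7.6$)
$t = 0$ ($t = \left(-2\right) 0 = 0$)
$k = 0$ ($k = 0 \cdot \frac{38}{5} \cdot 45 = 0 \cdot 45 = 0$)
$- k = \left(-1\right) 0 = 0$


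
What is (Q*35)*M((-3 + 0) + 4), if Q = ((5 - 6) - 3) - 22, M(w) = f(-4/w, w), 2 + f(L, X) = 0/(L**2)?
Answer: 1820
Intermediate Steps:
f(L, X) = -2 (f(L, X) = -2 + 0/(L**2) = -2 + 0/L**2 = -2 + 0 = -2)
M(w) = -2
Q = -26 (Q = (-1 - 3) - 22 = -4 - 22 = -26)
(Q*35)*M((-3 + 0) + 4) = -26*35*(-2) = -910*(-2) = 1820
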